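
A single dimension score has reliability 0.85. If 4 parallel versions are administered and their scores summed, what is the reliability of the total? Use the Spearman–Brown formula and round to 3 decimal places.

0.958

ρ_k = kρ / (1 + (k−1)ρ) = 4·0.85 / (1 + 3·0.85) = 3.400 / 3.550 = 0.958.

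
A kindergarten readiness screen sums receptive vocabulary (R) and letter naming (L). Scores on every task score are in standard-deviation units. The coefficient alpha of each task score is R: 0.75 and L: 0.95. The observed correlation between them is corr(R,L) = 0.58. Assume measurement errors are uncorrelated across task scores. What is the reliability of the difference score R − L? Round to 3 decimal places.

Var(R−L) = 1 + 1 − 2·0.58 = 2 − 1.16 = 0.84.
With uncorrelated errors the cross-covariances are all true-score covariance, so they carry over unchanged; only the diagonal terms shrink to ρᵢσᵢ².
True-score variance = [0.75 + 0.95] − 1.16 = 1.7 − 1.16 = 0.54.
Reliability = 0.54 / 0.84 = 0.643.

0.643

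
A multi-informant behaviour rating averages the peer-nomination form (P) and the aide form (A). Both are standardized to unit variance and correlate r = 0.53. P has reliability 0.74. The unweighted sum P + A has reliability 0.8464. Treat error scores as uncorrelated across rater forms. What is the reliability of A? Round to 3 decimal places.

Var(P+A) = 2 + 2·0.53 = 3.060.
True-score variance = ρ_P + ρ_A + 2·0.53, so 0.8464 = (0.74 + ρ_A + 1.06) / 3.060.
ρ_A = 0.8464·3.060 − 0.74 − 1.06 = 0.790.

0.790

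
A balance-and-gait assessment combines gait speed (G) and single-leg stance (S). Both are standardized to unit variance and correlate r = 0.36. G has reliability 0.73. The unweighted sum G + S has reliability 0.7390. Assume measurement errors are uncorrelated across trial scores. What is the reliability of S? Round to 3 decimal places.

0.560

Var(G+S) = 2 + 2·0.36 = 2.720.
True-score variance = ρ_G + ρ_S + 2·0.36, so 0.7390 = (0.73 + ρ_S + 0.72) / 2.720.
ρ_S = 0.7390·2.720 − 0.73 − 0.72 = 0.560.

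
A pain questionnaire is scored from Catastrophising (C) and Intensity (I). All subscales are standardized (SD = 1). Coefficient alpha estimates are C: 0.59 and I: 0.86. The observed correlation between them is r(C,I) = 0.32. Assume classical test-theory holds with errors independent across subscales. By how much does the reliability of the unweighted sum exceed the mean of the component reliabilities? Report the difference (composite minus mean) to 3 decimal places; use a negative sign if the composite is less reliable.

0.067

Var(sum) = 2 + 0.64 = 2.64; true-score variance = 1.45 + 0.64 = 2.09; composite reliability = 0.7917.
Mean component reliability = 0.7250.
Difference = 0.7917 − 0.7250 = 0.067.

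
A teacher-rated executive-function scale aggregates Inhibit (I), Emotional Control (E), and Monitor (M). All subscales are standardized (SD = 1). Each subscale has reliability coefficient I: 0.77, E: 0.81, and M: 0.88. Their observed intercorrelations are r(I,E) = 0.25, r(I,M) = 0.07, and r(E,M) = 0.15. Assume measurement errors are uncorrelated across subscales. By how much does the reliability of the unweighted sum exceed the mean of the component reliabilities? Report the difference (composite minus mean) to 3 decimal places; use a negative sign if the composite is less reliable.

0.043

Var(sum) = 3 + 0.94 = 3.94; true-score variance = 2.46 + 0.94 = 3.4; composite reliability = 0.8629.
Mean component reliability = 0.8200.
Difference = 0.8629 − 0.8200 = 0.043.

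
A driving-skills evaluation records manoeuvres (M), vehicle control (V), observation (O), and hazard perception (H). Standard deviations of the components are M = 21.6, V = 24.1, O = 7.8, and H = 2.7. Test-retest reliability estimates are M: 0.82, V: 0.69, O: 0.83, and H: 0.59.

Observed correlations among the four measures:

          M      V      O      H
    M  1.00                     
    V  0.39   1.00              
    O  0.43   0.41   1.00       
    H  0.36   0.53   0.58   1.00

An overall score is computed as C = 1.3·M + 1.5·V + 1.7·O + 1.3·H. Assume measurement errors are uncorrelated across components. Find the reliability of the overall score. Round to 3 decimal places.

Var(C) = 1.3²·21.6² + 1.5²·24.1² + 1.7²·7.8² + 1.3²·2.7² + 2·[1.95·21.6·24.1·0.39 + 2.21·21.6·7.8·0.43 + 1.69·21.6·2.7·0.36 + 2.55·24.1·7.8·0.41 + 1.95·24.1·2.7·0.53 + 2.21·7.8·2.7·0.58] = 2283.46 + 1764.5 = 4047.96.
Because errors are independent across components, Cov(Tᵢ,Tⱼ) = Cov(Xᵢ,Xⱼ); the off-diagonal part of the true-score variance is the same as above.
True-score variance = [1.3²·21.6²·0.82 + 1.5²·24.1²·0.69 + 1.7²·7.8²·0.83 + 1.3²·2.7²·0.59] + 1764.5 = 1701.47 + 1764.5 = 3465.98.
Reliability = 3465.98 / 4047.96 = 0.856.

0.856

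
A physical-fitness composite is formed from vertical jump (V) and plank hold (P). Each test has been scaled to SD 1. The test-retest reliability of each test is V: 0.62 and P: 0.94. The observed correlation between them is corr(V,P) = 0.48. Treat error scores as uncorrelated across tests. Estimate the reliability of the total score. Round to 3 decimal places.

Var(V+P) = 2 + 2·[0.48] = 2 + 0.96 = 2.96.
With uncorrelated errors the cross-covariances are all true-score covariance, so they carry over unchanged; only the diagonal terms shrink to ρᵢσᵢ².
True-score variance = [0.62 + 0.94] + 0.96 = 1.56 + 0.96 = 2.52.
Reliability = 2.52 / 2.96 = 0.851.

0.851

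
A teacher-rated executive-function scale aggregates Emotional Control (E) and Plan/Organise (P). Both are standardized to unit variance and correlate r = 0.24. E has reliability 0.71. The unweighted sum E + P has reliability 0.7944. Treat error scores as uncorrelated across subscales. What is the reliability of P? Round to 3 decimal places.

Var(E+P) = 2 + 2·0.24 = 2.480.
True-score variance = ρ_E + ρ_P + 2·0.24, so 0.7944 = (0.71 + ρ_P + 0.48) / 2.480.
ρ_P = 0.7944·2.480 − 0.71 − 0.48 = 0.780.

0.780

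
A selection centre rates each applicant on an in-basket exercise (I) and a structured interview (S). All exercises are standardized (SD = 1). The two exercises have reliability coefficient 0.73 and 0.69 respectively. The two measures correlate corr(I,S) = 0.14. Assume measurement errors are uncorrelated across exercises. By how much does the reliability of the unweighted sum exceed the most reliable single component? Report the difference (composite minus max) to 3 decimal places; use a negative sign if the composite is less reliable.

Var(sum) = 2 + 0.28 = 2.28; true-score variance = 1.42 + 0.28 = 1.7; composite reliability = 0.7456.
Max component reliability = 0.7300.
Difference = 0.7456 − 0.7300 = 0.016.

0.016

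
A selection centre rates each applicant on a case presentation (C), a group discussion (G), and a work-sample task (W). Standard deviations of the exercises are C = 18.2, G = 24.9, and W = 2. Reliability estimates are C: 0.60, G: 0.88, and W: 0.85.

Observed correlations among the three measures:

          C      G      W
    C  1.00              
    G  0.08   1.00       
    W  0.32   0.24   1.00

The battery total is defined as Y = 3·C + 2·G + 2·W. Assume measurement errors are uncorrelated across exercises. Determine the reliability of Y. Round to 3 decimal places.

0.757

Var(Y) = 3²·18.2² + 2²·24.9² + 2²·2² + 2·[6·18.2·24.9·0.08 + 6·18.2·2·0.32 + 4·24.9·2·0.24] = 5477.2 + 670.445 = 6147.64.
Under uncorrelated errors the observed covariances equal the true-score covariances, so only the own-variance terms attenuate.
True-score variance = [3²·18.2²·0.60 + 2²·24.9²·0.88 + 2²·2²·0.85] + 670.445 = 3984.73 + 670.445 = 4655.18.
Reliability = 4655.18 / 6147.64 = 0.757.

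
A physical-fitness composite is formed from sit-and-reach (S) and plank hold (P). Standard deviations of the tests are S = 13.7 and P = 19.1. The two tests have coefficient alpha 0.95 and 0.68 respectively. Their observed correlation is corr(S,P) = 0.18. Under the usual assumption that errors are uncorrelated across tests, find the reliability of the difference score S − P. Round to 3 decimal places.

0.725

Var(S−P) = 13.7² + 19.1² − 2·13.7·19.1·0.18 = 552.5 − 94.2012 = 458.299.
With uncorrelated errors the cross-covariances are all true-score covariance, so they carry over unchanged; only the diagonal terms shrink to ρᵢσᵢ².
True-score variance = [13.7²·0.95 + 19.1²·0.68] − 94.2012 = 426.376 − 94.2012 = 332.175.
Reliability = 332.175 / 458.299 = 0.725.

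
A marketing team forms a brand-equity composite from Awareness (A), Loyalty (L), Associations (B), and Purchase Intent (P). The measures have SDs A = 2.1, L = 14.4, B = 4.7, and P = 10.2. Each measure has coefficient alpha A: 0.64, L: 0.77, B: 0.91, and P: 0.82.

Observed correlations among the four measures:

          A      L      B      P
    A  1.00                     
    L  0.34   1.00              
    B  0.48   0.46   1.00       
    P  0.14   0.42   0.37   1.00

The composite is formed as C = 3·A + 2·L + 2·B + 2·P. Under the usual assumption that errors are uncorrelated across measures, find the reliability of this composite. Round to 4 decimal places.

Var(C) = 3²·2.1² + 2²·14.4² + 2²·4.7² + 2²·10.2² + 2·[6·2.1·14.4·0.34 + 6·2.1·4.7·0.48 + 6·2.1·10.2·0.14 + 4·14.4·4.7·0.46 + 4·14.4·10.2·0.42 + 4·4.7·10.2·0.37] = 1373.65 + 1100.7 = 2474.35.
Because errors are independent across components, Cov(Tᵢ,Tⱼ) = Cov(Xᵢ,Xⱼ); the off-diagonal part of the true-score variance is the same as above.
True-score variance = [3²·2.1²·0.64 + 2²·14.4²·0.77 + 2²·4.7²·0.91 + 2²·10.2²·0.82] + 1100.7 = 1085.73 + 1100.7 = 2186.43.
Reliability = 2186.43 / 2474.35 = 0.8836.

0.8836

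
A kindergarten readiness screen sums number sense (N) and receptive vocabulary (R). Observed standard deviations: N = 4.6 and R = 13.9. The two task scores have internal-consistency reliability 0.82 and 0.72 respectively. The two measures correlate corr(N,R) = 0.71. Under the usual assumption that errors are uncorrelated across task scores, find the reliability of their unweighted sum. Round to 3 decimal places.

Var(N+R) = 4.6² + 13.9² + 2·[4.6·13.9·0.71] = 214.37 + 90.7948 = 305.165.
With uncorrelated errors the cross-covariances are all true-score covariance, so they carry over unchanged; only the diagonal terms shrink to ρᵢσᵢ².
True-score variance = [4.6²·0.82 + 13.9²·0.72] + 90.7948 = 156.462 + 90.7948 = 247.257.
Reliability = 247.257 / 305.165 = 0.810.

0.810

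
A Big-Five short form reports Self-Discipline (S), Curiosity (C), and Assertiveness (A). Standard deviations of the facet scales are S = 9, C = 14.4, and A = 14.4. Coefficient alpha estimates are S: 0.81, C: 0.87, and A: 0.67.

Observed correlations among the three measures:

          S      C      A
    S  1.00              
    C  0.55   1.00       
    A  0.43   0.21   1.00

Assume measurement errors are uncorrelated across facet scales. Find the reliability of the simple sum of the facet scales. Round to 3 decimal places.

Var(S+C+A) = 9² + 14.4² + 14.4² + 2·[9·14.4·0.55 + 9·14.4·0.43 + 14.4·14.4·0.21] = 495.72 + 341.107 = 836.827.
Because errors are independent across components, Cov(Tᵢ,Tⱼ) = Cov(Xᵢ,Xⱼ); the off-diagonal part of the true-score variance is the same as above.
True-score variance = [9²·0.81 + 14.4²·0.87 + 14.4²·0.67] + 341.107 = 384.944 + 341.107 = 726.052.
Reliability = 726.052 / 836.827 = 0.868.

0.868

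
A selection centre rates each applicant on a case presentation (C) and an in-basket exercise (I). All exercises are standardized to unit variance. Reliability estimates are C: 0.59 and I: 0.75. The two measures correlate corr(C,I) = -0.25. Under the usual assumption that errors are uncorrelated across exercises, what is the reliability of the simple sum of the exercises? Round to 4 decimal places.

Var(C+I) = 2 + 2·[(-0.25)] = 2 − 0.5 = 1.5.
Because errors are independent across components, Cov(Tᵢ,Tⱼ) = Cov(Xᵢ,Xⱼ); the off-diagonal part of the true-score variance is the same as above.
True-score variance = [0.59 + 0.75] − 0.5 = 1.34 − 0.5 = 0.84.
Reliability = 0.84 / 1.5 = 0.5600.

0.5600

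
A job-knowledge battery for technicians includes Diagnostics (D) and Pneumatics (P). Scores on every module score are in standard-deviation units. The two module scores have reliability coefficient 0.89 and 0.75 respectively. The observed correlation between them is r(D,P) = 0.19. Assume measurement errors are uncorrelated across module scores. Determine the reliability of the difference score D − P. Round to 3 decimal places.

0.778

Var(D−P) = 1 + 1 − 2·0.19 = 2 − 0.38 = 1.62.
With uncorrelated errors the cross-covariances are all true-score covariance, so they carry over unchanged; only the diagonal terms shrink to ρᵢσᵢ².
True-score variance = [0.89 + 0.75] − 0.38 = 1.64 − 0.38 = 1.26.
Reliability = 1.26 / 1.62 = 0.778.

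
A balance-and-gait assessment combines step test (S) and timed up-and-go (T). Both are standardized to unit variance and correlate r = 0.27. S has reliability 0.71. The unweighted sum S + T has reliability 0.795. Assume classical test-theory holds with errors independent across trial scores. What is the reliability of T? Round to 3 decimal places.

0.769

Var(S+T) = 2 + 2·0.27 = 2.540.
True-score variance = ρ_S + ρ_T + 2·0.27, so 0.795 = (0.71 + ρ_T + 0.54) / 2.540.
ρ_T = 0.795·2.540 − 0.71 − 0.54 = 0.769.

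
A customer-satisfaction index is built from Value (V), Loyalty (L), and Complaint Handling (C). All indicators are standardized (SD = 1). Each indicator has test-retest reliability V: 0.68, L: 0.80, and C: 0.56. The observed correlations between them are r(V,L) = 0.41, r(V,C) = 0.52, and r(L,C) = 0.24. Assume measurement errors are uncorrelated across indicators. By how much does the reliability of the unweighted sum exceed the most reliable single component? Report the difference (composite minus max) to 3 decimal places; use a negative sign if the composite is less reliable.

Var(sum) = 3 + 2.34 = 5.34; true-score variance = 2.04 + 2.34 = 4.38; composite reliability = 0.8202.
Max component reliability = 0.8000.
Difference = 0.8202 − 0.8000 = 0.020.

0.020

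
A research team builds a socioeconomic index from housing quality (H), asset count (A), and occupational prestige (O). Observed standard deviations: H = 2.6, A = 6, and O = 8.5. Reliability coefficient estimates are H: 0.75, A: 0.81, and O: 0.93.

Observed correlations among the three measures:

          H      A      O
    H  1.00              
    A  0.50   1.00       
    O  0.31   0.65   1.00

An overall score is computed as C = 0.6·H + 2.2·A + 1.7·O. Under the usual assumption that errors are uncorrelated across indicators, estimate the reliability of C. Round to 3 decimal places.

0.928

Var(C) = 0.6²·2.6² + 2.2²·6² + 1.7²·8.5² + 2·[1.32·2.6·6·0.50 + 1.02·2.6·8.5·0.31 + 3.74·6·8.5·0.65] = 385.476 + 282.53 = 668.006.
Because errors are independent across components, Cov(Tᵢ,Tⱼ) = Cov(Xᵢ,Xⱼ); the off-diagonal part of the true-score variance is the same as above.
True-score variance = [0.6²·2.6²·0.75 + 2.2²·6²·0.81 + 1.7²·8.5²·0.93] + 282.53 = 337.146 + 282.53 = 619.676.
Reliability = 619.676 / 668.006 = 0.928.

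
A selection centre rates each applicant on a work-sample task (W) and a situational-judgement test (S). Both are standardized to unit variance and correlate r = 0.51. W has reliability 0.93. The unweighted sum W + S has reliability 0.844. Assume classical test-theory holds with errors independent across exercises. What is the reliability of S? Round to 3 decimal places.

Var(W+S) = 2 + 2·0.51 = 3.020.
True-score variance = ρ_W + ρ_S + 2·0.51, so 0.844 = (0.93 + ρ_S + 1.02) / 3.020.
ρ_S = 0.844·3.020 − 0.93 − 1.02 = 0.599.

0.599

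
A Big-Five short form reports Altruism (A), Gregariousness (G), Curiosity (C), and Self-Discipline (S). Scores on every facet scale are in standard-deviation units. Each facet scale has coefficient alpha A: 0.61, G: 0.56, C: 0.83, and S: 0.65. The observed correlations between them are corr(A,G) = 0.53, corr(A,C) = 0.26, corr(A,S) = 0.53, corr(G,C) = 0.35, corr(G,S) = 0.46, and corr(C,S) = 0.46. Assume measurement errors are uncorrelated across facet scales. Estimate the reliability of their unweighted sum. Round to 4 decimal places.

Var(A+G+C+S) = 4 + 2·[0.53 + 0.26 + 0.53 + 0.35 + 0.46 + 0.46] = 4 + 5.18 = 9.18.
Because errors are independent across components, Cov(Tᵢ,Tⱼ) = Cov(Xᵢ,Xⱼ); the off-diagonal part of the true-score variance is the same as above.
True-score variance = [0.61 + 0.56 + 0.83 + 0.65] + 5.18 = 2.65 + 5.18 = 7.83.
Reliability = 7.83 / 9.18 = 0.8529.

0.8529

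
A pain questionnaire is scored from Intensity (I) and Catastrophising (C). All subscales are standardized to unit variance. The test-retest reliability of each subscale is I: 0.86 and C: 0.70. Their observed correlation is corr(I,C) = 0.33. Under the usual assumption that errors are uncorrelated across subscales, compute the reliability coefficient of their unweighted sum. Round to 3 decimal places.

Var(I+C) = 2 + 2·[0.33] = 2 + 0.66 = 2.66.
Because errors are independent across components, Cov(Tᵢ,Tⱼ) = Cov(Xᵢ,Xⱼ); the off-diagonal part of the true-score variance is the same as above.
True-score variance = [0.86 + 0.70] + 0.66 = 1.56 + 0.66 = 2.22.
Reliability = 2.22 / 2.66 = 0.835.

0.835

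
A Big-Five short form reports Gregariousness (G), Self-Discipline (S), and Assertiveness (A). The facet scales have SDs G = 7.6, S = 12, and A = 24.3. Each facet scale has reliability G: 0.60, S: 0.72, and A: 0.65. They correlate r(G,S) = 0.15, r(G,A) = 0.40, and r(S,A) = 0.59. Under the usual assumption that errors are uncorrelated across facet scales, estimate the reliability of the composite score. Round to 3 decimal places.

Var(G+S+A) = 7.6² + 12² + 24.3² + 2·[7.6·12·0.15 + 7.6·24.3·0.40 + 12·24.3·0.59] = 792.25 + 519.192 = 1311.44.
With uncorrelated errors the cross-covariances are all true-score covariance, so they carry over unchanged; only the diagonal terms shrink to ρᵢσᵢ².
True-score variance = [7.6²·0.60 + 12²·0.72 + 24.3²·0.65] + 519.192 = 522.154 + 519.192 = 1041.35.
Reliability = 1041.35 / 1311.44 = 0.794.

0.794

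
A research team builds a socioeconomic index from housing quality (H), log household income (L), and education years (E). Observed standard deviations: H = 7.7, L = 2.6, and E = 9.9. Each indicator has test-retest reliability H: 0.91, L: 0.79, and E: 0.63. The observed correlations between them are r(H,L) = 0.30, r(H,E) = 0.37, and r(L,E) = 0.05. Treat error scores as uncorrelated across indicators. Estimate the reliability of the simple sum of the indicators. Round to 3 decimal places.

0.817

Var(H+L+E) = 7.7² + 2.6² + 9.9² + 2·[7.7·2.6·0.30 + 7.7·9.9·0.37 + 2.6·9.9·0.05] = 164.06 + 70.9962 = 235.056.
With uncorrelated errors the cross-covariances are all true-score covariance, so they carry over unchanged; only the diagonal terms shrink to ρᵢσᵢ².
True-score variance = [7.7²·0.91 + 2.6²·0.79 + 9.9²·0.63] + 70.9962 = 121.041 + 70.9962 = 192.037.
Reliability = 192.037 / 235.056 = 0.817.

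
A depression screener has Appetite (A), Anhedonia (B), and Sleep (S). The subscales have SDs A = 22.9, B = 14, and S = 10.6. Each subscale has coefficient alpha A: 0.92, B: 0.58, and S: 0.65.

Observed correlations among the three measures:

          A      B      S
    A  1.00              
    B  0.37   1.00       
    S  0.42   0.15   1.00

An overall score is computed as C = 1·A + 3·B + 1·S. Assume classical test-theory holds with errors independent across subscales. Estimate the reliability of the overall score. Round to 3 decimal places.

Var(C) = 22.9² + 3²·14² + 10.6² + 2·[3·22.9·14·0.37 + 22.9·10.6·0.42 + 3·14·10.6·0.15] = 2400.77 + 1049.19 = 3449.96.
Because errors are independent across components, Cov(Tᵢ,Tⱼ) = Cov(Xᵢ,Xⱼ); the off-diagonal part of the true-score variance is the same as above.
True-score variance = [22.9²·0.92 + 3²·14²·0.58 + 10.6²·0.65] + 1049.19 = 1578.61 + 1049.19 = 2627.8.
Reliability = 2627.8 / 3449.96 = 0.762.

0.762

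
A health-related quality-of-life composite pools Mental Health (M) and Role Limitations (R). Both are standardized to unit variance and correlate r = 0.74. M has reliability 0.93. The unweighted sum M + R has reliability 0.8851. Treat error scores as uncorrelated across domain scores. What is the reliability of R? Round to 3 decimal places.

0.670

Var(M+R) = 2 + 2·0.74 = 3.480.
True-score variance = ρ_M + ρ_R + 2·0.74, so 0.8851 = (0.93 + ρ_R + 1.48) / 3.480.
ρ_R = 0.8851·3.480 − 0.93 − 1.48 = 0.670.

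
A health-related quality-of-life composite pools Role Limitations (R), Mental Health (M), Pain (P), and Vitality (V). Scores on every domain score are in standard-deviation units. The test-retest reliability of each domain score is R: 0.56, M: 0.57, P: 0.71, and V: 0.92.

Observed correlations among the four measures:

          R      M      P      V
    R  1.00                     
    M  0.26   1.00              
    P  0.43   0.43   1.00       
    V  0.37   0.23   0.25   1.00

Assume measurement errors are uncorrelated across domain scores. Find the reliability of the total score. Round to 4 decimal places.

0.8438

Var(R+M+P+V) = 4 + 2·[0.26 + 0.43 + 0.37 + 0.43 + 0.23 + 0.25] = 4 + 3.94 = 7.94.
Because errors are independent across components, Cov(Tᵢ,Tⱼ) = Cov(Xᵢ,Xⱼ); the off-diagonal part of the true-score variance is the same as above.
True-score variance = [0.56 + 0.57 + 0.71 + 0.92] + 3.94 = 2.76 + 3.94 = 6.7.
Reliability = 6.7 / 7.94 = 0.8438.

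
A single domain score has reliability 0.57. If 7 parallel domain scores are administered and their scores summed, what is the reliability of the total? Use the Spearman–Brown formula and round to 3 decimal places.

ρ_k = kρ / (1 + (k−1)ρ) = 7·0.57 / (1 + 6·0.57) = 3.990 / 4.420 = 0.903.

0.903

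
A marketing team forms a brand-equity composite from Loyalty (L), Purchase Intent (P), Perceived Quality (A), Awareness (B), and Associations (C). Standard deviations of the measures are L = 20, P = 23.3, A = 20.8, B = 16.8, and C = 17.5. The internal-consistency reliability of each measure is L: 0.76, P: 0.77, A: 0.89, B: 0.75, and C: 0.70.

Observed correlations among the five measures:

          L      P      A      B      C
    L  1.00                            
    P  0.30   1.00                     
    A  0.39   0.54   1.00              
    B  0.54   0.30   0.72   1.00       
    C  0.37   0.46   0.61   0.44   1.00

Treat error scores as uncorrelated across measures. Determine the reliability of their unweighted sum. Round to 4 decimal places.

0.9221

Var(L+P+A+B+C) = 20² + 23.3² + 20.8² + 16.8² + 17.5² + 2·[20·23.3·0.30 + 20·20.8·0.39 + 20·16.8·0.54 + 20·17.5·0.37 + 23.3·20.8·0.54 + 23.3·16.8·0.30 + 23.3·17.5·0.46 + 20.8·16.8·0.72 + 20.8·17.5·0.61 + 16.8·17.5·0.44] = 1964.02 + 3565.36 = 5529.38.
With uncorrelated errors the cross-covariances are all true-score covariance, so they carry over unchanged; only the diagonal terms shrink to ρᵢσᵢ².
True-score variance = [20²·0.76 + 23.3²·0.77 + 20.8²·0.89 + 16.8²·0.75 + 17.5²·0.70] + 3565.36 = 1533.13 + 3565.36 = 5098.49.
Reliability = 5098.49 / 5529.38 = 0.9221.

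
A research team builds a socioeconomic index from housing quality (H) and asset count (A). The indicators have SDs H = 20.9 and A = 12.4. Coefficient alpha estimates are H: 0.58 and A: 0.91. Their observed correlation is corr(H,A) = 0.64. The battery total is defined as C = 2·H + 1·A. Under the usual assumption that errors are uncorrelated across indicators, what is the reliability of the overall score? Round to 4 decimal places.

0.7084

Var(C) = 2²·20.9² + 12.4² + 2·[2·20.9·12.4·0.64] = 1901 + 663.45 = 2564.45.
Under uncorrelated errors the observed covariances equal the true-score covariances, so only the own-variance terms attenuate.
True-score variance = [2²·20.9²·0.58 + 12.4²·0.91] + 663.45 = 1153.32 + 663.45 = 1816.77.
Reliability = 1816.77 / 2564.45 = 0.7084.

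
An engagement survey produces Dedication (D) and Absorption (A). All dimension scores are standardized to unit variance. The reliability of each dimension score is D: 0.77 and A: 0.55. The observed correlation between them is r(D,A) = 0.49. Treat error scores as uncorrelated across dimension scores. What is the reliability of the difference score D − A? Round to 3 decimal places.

0.333

Var(D−A) = 1 + 1 − 2·0.49 = 2 − 0.98 = 1.02.
Under uncorrelated errors the observed covariances equal the true-score covariances, so only the own-variance terms attenuate.
True-score variance = [0.77 + 0.55] − 0.98 = 1.32 − 0.98 = 0.34.
Reliability = 0.34 / 1.02 = 0.333.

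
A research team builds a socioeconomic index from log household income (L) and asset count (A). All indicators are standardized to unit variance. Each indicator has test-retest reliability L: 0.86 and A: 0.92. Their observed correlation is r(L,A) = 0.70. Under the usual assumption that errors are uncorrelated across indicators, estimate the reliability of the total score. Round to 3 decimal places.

Var(L+A) = 2 + 2·[0.70] = 2 + 1.4 = 3.4.
Because errors are independent across components, Cov(Tᵢ,Tⱼ) = Cov(Xᵢ,Xⱼ); the off-diagonal part of the true-score variance is the same as above.
True-score variance = [0.86 + 0.92] + 1.4 = 1.78 + 1.4 = 3.18.
Reliability = 3.18 / 3.4 = 0.935.

0.935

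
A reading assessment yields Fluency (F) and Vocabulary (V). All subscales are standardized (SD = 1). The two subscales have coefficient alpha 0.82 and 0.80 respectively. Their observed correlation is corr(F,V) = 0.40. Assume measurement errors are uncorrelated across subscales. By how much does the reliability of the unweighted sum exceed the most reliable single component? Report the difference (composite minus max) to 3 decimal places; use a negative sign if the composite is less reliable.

0.044

Var(sum) = 2 + 0.8 = 2.8; true-score variance = 1.62 + 0.8 = 2.42; composite reliability = 0.8643.
Max component reliability = 0.8200.
Difference = 0.8643 − 0.8200 = 0.044.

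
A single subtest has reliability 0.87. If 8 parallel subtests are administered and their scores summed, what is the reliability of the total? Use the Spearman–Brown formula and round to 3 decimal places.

0.982

ρ_k = kρ / (1 + (k−1)ρ) = 8·0.87 / (1 + 7·0.87) = 6.960 / 7.090 = 0.982.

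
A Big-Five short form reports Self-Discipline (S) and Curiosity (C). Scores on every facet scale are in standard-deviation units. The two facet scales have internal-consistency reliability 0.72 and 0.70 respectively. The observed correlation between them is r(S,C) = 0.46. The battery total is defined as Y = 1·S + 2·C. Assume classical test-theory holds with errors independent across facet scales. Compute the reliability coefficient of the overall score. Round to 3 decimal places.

0.784

Var(Y) = 1 + 2² + 2·[2·0.46] = 5 + 1.84 = 6.84.
Under uncorrelated errors the observed covariances equal the true-score covariances, so only the own-variance terms attenuate.
True-score variance = [0.72 + 2²·0.70] + 1.84 = 3.52 + 1.84 = 5.36.
Reliability = 5.36 / 6.84 = 0.784.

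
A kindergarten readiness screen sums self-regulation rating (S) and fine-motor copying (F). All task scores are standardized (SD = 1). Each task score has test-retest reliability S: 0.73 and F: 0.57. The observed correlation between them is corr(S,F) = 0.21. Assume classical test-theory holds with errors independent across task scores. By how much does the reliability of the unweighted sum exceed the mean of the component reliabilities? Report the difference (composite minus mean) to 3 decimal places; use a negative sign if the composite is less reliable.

Var(sum) = 2 + 0.42 = 2.42; true-score variance = 1.3 + 0.42 = 1.72; composite reliability = 0.7107.
Mean component reliability = 0.6500.
Difference = 0.7107 − 0.6500 = 0.061.

0.061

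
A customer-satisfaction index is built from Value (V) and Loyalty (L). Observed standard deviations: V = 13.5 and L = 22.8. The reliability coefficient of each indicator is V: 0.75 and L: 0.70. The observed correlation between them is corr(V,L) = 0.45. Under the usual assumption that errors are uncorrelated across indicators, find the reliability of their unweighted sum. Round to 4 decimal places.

Var(V+L) = 13.5² + 22.8² + 2·[13.5·22.8·0.45] = 702.09 + 277.02 = 979.11.
Because errors are independent across components, Cov(Tᵢ,Tⱼ) = Cov(Xᵢ,Xⱼ); the off-diagonal part of the true-score variance is the same as above.
True-score variance = [13.5²·0.75 + 22.8²·0.70] + 277.02 = 500.575 + 277.02 = 777.596.
Reliability = 777.596 / 979.11 = 0.7942.

0.7942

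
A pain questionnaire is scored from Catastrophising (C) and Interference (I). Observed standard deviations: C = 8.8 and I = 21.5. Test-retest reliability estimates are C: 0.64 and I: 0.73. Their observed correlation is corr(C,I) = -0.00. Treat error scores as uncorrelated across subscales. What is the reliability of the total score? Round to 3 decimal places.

Var(C+I) = 8.8² + 21.5² + 2·[8.8·21.5·-0.00] = 539.69 + 0 = 539.69.
Under uncorrelated errors the observed covariances equal the true-score covariances, so only the own-variance terms attenuate.
True-score variance = [8.8²·0.64 + 21.5²·0.73] + 0 = 387.004 + 0 = 387.004.
Reliability = 387.004 / 539.69 = 0.717.

0.717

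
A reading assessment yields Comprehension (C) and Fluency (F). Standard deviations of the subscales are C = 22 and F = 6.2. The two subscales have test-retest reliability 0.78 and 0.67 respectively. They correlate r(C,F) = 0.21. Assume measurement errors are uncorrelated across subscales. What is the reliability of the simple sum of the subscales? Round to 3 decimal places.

0.794

Var(C+F) = 22² + 6.2² + 2·[22·6.2·0.21] = 522.44 + 57.288 = 579.728.
Under uncorrelated errors the observed covariances equal the true-score covariances, so only the own-variance terms attenuate.
True-score variance = [22²·0.78 + 6.2²·0.67] + 57.288 = 403.275 + 57.288 = 460.563.
Reliability = 460.563 / 579.728 = 0.794.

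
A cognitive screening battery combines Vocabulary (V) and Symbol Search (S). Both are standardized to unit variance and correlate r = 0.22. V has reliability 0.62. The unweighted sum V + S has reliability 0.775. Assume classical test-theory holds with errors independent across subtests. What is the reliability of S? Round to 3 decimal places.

Var(V+S) = 2 + 2·0.22 = 2.440.
True-score variance = ρ_V + ρ_S + 2·0.22, so 0.775 = (0.62 + ρ_S + 0.44) / 2.440.
ρ_S = 0.775·2.440 − 0.62 − 0.44 = 0.831.

0.831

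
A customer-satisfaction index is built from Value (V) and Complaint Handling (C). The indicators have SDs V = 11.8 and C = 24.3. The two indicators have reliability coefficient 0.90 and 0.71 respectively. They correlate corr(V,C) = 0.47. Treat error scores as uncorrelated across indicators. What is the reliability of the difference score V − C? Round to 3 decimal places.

Var(V−C) = 11.8² + 24.3² − 2·11.8·24.3·0.47 = 729.73 − 269.536 = 460.194.
With uncorrelated errors the cross-covariances are all true-score covariance, so they carry over unchanged; only the diagonal terms shrink to ρᵢσᵢ².
True-score variance = [11.8²·0.90 + 24.3²·0.71] − 269.536 = 544.564 − 269.536 = 275.028.
Reliability = 275.028 / 460.194 = 0.598.

0.598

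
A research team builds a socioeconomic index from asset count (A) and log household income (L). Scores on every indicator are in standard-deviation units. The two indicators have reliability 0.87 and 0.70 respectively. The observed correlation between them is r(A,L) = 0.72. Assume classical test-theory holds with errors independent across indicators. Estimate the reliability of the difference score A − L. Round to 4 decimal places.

0.2321

Var(A−L) = 1 + 1 − 2·0.72 = 2 − 1.44 = 0.56.
Because errors are independent across components, Cov(Tᵢ,Tⱼ) = Cov(Xᵢ,Xⱼ); the off-diagonal part of the true-score variance is the same as above.
True-score variance = [0.87 + 0.70] − 1.44 = 1.57 − 1.44 = 0.13.
Reliability = 0.13 / 0.56 = 0.2321.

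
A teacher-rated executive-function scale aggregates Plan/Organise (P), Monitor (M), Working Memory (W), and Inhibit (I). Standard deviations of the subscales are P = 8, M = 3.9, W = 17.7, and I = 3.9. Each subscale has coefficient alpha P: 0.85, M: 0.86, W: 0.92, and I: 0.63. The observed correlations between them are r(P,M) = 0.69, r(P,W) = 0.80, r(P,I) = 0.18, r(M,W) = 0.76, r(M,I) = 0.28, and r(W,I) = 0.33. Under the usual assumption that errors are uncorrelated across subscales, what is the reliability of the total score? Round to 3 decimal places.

Var(P+M+W+I) = 8² + 3.9² + 17.7² + 3.9² + 2·[8·3.9·0.69 + 8·17.7·0.80 + 8·3.9·0.18 + 3.9·17.7·0.76 + 3.9·3.9·0.28 + 17.7·3.9·0.33] = 407.71 + 439.851 = 847.561.
Under uncorrelated errors the observed covariances equal the true-score covariances, so only the own-variance terms attenuate.
True-score variance = [8²·0.85 + 3.9²·0.86 + 17.7²·0.92 + 3.9²·0.63] + 439.851 = 365.29 + 439.851 = 805.141.
Reliability = 805.141 / 847.561 = 0.950.

0.950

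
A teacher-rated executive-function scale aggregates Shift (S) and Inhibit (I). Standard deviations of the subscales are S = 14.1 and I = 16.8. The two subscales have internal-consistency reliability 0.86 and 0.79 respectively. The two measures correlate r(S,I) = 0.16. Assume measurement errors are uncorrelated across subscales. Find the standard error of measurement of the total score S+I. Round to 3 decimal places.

9.333

Var(total) = 481.05 + 75.8016 = 556.852.
True-score variance = 393.946 + 75.8016 = 469.748, so reliability = 0.8436.
Error variance = 556.852 − 469.748 = 87.1038; SEM = √87.1038 = 9.333.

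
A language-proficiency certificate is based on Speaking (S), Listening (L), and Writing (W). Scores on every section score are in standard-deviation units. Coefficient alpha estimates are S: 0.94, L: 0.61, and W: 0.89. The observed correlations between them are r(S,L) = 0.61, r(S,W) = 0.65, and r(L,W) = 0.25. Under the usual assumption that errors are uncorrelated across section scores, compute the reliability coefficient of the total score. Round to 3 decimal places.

Var(S+L+W) = 3 + 2·[0.61 + 0.65 + 0.25] = 3 + 3.02 = 6.02.
With uncorrelated errors the cross-covariances are all true-score covariance, so they carry over unchanged; only the diagonal terms shrink to ρᵢσᵢ².
True-score variance = [0.94 + 0.61 + 0.89] + 3.02 = 2.44 + 3.02 = 5.46.
Reliability = 5.46 / 6.02 = 0.907.

0.907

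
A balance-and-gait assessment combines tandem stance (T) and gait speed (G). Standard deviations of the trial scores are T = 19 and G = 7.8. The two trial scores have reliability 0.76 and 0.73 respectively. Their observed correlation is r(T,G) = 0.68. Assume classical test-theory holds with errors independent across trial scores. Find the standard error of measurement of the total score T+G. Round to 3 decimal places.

Var(total) = 421.84 + 201.552 = 623.392.
True-score variance = 318.773 + 201.552 = 520.325, so reliability = 0.8347.
Error variance = 623.392 − 520.325 = 103.067; SEM = √103.067 = 10.152.

10.152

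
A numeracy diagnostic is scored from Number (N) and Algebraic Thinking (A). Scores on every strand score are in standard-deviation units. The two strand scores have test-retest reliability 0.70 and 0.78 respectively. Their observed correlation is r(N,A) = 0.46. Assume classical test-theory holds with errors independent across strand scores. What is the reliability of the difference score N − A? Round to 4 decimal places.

0.5185

Var(N−A) = 1 + 1 − 2·0.46 = 2 − 0.92 = 1.08.
With uncorrelated errors the cross-covariances are all true-score covariance, so they carry over unchanged; only the diagonal terms shrink to ρᵢσᵢ².
True-score variance = [0.70 + 0.78] − 0.92 = 1.48 − 0.92 = 0.56.
Reliability = 0.56 / 1.08 = 0.5185.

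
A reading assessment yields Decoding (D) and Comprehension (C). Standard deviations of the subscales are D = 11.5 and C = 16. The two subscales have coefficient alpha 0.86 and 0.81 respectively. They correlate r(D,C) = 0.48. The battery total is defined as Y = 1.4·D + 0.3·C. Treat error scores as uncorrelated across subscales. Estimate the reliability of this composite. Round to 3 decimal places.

0.886

Var(Y) = 1.4²·11.5² + 0.3²·16² + 2·[0.42·11.5·16·0.48] = 282.25 + 74.1888 = 356.439.
Under uncorrelated errors the observed covariances equal the true-score covariances, so only the own-variance terms attenuate.
True-score variance = [1.4²·11.5²·0.86 + 0.3²·16²·0.81] + 74.1888 = 241.583 + 74.1888 = 315.772.
Reliability = 315.772 / 356.439 = 0.886.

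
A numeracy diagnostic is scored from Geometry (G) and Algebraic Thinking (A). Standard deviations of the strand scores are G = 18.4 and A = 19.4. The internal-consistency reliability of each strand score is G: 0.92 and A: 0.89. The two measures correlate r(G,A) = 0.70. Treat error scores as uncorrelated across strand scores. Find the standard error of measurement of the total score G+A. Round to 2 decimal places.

8.28

Var(total) = 714.92 + 499.744 = 1214.66.
True-score variance = 646.436 + 499.744 = 1146.18, so reliability = 0.9436.
Error variance = 1214.66 − 1146.18 = 68.4844; SEM = √68.4844 = 8.28.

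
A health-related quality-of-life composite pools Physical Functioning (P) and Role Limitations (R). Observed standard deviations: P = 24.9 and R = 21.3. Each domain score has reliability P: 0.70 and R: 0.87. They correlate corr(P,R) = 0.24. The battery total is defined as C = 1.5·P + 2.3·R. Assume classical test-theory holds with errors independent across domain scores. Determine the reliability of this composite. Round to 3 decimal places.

Var(C) = 1.5²·24.9² + 2.3²·21.3² + 2·[3.45·24.9·21.3·0.24] = 3795.04 + 878.293 = 4673.34.
With uncorrelated errors the cross-covariances are all true-score covariance, so they carry over unchanged; only the diagonal terms shrink to ρᵢσᵢ².
True-score variance = [1.5²·24.9²·0.70 + 2.3²·21.3²·0.87] + 878.293 = 3064.53 + 878.293 = 3942.83.
Reliability = 3942.83 / 4673.34 = 0.844.

0.844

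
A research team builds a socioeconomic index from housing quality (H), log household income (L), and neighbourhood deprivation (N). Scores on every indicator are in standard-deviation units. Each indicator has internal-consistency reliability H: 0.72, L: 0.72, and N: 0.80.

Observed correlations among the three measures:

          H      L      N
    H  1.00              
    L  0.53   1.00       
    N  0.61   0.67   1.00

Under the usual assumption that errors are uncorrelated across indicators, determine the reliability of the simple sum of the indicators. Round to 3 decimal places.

0.885

Var(H+L+N) = 3 + 2·[0.53 + 0.61 + 0.67] = 3 + 3.62 = 6.62.
Because errors are independent across components, Cov(Tᵢ,Tⱼ) = Cov(Xᵢ,Xⱼ); the off-diagonal part of the true-score variance is the same as above.
True-score variance = [0.72 + 0.72 + 0.80] + 3.62 = 2.24 + 3.62 = 5.86.
Reliability = 5.86 / 6.62 = 0.885.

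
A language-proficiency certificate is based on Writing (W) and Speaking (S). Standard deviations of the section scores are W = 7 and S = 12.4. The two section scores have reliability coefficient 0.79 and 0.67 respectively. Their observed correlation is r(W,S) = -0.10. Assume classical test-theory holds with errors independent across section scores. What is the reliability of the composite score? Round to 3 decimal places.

0.671

Var(W+S) = 7² + 12.4² + 2·[7·12.4·(-0.10)] = 202.76 − 17.36 = 185.4.
Because errors are independent across components, Cov(Tᵢ,Tⱼ) = Cov(Xᵢ,Xⱼ); the off-diagonal part of the true-score variance is the same as above.
True-score variance = [7²·0.79 + 12.4²·0.67] − 17.36 = 141.729 − 17.36 = 124.369.
Reliability = 124.369 / 185.4 = 0.671.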